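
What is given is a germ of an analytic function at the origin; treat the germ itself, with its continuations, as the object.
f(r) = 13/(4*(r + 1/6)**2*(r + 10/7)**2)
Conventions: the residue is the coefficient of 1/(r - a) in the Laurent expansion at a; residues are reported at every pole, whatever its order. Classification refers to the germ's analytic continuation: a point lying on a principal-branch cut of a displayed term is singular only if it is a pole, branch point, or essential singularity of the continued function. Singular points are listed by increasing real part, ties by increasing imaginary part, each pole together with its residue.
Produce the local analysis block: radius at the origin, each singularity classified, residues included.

Denominator factor (r + 1/6)^2: pole of order 2 at -1/6, modulus 1/6.
Denominator factor (r + 10/7)^2: pole of order 2 at -10/7, modulus 10/7.
The radius of convergence is the smallest modulus among the singular points: 1/6.
At the order-2 pole -10/7 set g(r) = (r - (-10/7))^2*f(r) = 13/(4*(r + 1/6)**2).
Order-2 pole: residue = g'(a); g'(-10/7) = 481572/148877, so the residue is 481572/148877.
At the order-2 pole -1/6 set g(r) = (r - (-1/6))^2*f(r) = 13/(4*(r + 10/7)**2).
Order-2 pole: residue = g'(a); g'(-1/6) = -481572/148877, so the residue is -481572/148877.
List the singular points by increasing real part (a conjugate pair: the negative imaginary part first).

Radius of convergence at 0: 1/6.
At -10/7: a pole of order 2; residue 481572/148877.
At -1/6: a pole of order 2; residue -481572/148877.


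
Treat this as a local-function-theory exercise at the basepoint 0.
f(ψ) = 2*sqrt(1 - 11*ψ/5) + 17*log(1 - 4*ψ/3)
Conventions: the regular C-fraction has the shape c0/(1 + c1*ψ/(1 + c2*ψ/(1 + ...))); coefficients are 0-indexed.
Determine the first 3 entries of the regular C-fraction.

Taylor coefficients (expand at 0): a_0 = 2, a_1 = -373/15, a_2 = -14689/900.
c0 = a_0 = 2. Peel one level at a time: if S = 1 + c*ψ/S' with S'(0) = 1, then c is the ψ-coefficient of S and S' = c*ψ/(S - 1).
S_1 = c0/f = 1 + (373/30)*ψ + (97649/600)*ψ^2 + ...; c1 = 373/30.
S_2 = c1*ψ/(S_1 - 1) = 1 + (-97649/7460)*ψ + ...; c2 = -97649/7460.

The regular C-fraction coefficients are [2, 373/30, -97649/7460].


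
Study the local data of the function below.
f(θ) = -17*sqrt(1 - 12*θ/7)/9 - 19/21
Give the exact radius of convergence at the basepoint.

Branch term (-17/9)*sqrt(1 - θ/(7/12)): its argument vanishes at θ = 7/12, a square-root branch point, modulus 7/12.
The radius of convergence is the smallest modulus among the singular points: 7/12.

The radius of convergence is 7/12.


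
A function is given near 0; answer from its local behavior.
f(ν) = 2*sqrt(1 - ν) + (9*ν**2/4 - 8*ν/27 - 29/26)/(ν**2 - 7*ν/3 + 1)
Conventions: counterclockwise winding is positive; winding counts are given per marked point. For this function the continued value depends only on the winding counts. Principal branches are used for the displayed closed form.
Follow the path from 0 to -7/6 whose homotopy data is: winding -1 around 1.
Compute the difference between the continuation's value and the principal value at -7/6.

Continued minus principal equals -(2/3)*sqrt(78).

The rational part is single-valued and drops out of the difference; each branch term changes only by its own monodromy.
(2)*sqrt(1 - ν/(1)): winding -1 is odd, the square root flips sign, contributing -2*(2)*sqrt(1 - (-7/6)/(1)) = -2*(2)*sqrt(13/6) = -(2/3)*sqrt(78).
Summing the contributions at ν = -7/6 gives -(2/3)*sqrt(78).


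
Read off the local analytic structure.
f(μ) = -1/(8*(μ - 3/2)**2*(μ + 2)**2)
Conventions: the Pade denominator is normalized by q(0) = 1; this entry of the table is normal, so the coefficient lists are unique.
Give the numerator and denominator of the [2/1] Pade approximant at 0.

Taylor coefficients needed (expand at 0): a_0 = -1/72, a_1 = -1/216, a_2 = -1/96, a_3 = -19/3888.
Write the denominator as Q(μ) = 1 + q1*μ. Requiring Q*f - P = O(μ^4) with deg P <= 2 kills the coefficients of μ^3..μ^3 in Q*f:
  μ^3: a_3 + q1*a_2 = 0, i.e. -19/3888 + (-1/96)*q1 = 0.
Solving this linear system: q1 = -38/81.
The numerator is Q*f truncated at degree 2: P0 = a_0 = -1/72; P1 = a_1 + q1*a_0 = 11/5832; P2 = a_2 + q1*a_1 = -577/69984.

The Pade approximant has numerator coefficients [-1/72, 11/5832, -577/69984]; denominator coefficients [1, -38/81].


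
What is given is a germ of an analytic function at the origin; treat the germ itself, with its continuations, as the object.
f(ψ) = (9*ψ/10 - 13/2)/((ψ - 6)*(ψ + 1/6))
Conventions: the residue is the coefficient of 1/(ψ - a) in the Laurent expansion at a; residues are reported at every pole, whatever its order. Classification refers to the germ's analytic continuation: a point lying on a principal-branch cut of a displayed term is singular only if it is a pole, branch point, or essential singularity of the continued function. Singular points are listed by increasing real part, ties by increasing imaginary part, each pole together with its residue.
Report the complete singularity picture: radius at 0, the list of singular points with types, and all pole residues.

Denominator factor (ψ + 1/6): pole of order 1 at -1/6, modulus 1/6.
Denominator factor (ψ - 6): pole of order 1 at 6, modulus 6.
The radius of convergence is the smallest modulus among the singular points: 1/6.
At the order-1 pole -1/6 set g(ψ) = (ψ - (-1/6))*f(ψ) = (9*ψ/10 - 13/2)/(ψ - 6).
Simple pole: residue = g(a) at a = -1/6, which is 399/370.
At the order-1 pole 6 set g(ψ) = (ψ - (6))*f(ψ) = (9*ψ/10 - 13/2)/(ψ + 1/6).
Simple pole: residue = g(a) at a = 6, which is -33/185.
List the singular points by increasing real part (a conjugate pair: the negative imaginary part first).

Radius of convergence at 0: 1/6.
At -1/6: a pole of order 1; residue 399/370.
At 6: a pole of order 1; residue -33/185.


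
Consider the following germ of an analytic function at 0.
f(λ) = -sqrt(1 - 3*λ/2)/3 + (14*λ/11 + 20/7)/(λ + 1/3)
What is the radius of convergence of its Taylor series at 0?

The radius of convergence is 1/3.

Denominator factor (λ + 1/3): pole of order 1 at -1/3, modulus 1/3.
Branch term (-1/3)*sqrt(1 - λ/(2/3)): its argument vanishes at λ = 2/3, a square-root branch point, modulus 2/3.
The radius of convergence is the smallest modulus among the singular points: 1/3.


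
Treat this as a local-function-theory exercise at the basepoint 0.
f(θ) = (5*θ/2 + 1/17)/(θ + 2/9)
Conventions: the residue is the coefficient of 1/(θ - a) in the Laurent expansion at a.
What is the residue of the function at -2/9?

At the order-1 pole -2/9 set g(θ) = (θ - (-2/9))*f(θ) = 5*θ/2 + 1/17.
Simple pole: residue = g(a) at a = -2/9, which is -76/153.

The residue is -76/153.


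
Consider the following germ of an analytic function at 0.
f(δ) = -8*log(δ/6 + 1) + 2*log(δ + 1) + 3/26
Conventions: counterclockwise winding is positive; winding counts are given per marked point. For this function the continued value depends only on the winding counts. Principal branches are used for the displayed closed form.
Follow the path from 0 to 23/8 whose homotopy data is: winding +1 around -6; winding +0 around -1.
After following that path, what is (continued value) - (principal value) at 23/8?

The rational part is single-valued and drops out of the difference; each branch term changes only by its own monodromy.
(2)*log(1 - δ/(-1)): winding 0 around -1, so this term returns to its principal value, contribution 0.
(-8)*log(1 - δ/(-6)): each positive loop around -6 adds 2*pi*i to the log, so winding +1 contributes (-8)*(1)*2*pi*i = -(16)*pi*i.
Summing the contributions at δ = 23/8 gives -(16)*pi*i.

Continued minus principal equals -(16)*pi*i.


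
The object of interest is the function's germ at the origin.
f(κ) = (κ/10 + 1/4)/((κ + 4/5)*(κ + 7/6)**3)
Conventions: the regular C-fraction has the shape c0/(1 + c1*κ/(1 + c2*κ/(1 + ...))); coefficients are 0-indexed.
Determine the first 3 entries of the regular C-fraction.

Taylor coefficients (expand at 0): a_0 = 135/686, a_1 = -12933/19208, a_2 = 810351/537824.
c0 = a_0 = 135/686. Peel one level at a time: if S = 1 + c*κ/S' with S'(0) = 1, then c is the κ-coefficient of S and S' = c*κ/(S - 1).
S_1 = c0/f = 1 + (479/140)*κ + (4961/1225)*κ^2 + ...; c1 = 479/140.
S_2 = c1*κ/(S_1 - 1) = 1 + (-19844/16765)*κ + ...; c2 = -19844/16765.

The regular C-fraction coefficients are [135/686, 479/140, -19844/16765].


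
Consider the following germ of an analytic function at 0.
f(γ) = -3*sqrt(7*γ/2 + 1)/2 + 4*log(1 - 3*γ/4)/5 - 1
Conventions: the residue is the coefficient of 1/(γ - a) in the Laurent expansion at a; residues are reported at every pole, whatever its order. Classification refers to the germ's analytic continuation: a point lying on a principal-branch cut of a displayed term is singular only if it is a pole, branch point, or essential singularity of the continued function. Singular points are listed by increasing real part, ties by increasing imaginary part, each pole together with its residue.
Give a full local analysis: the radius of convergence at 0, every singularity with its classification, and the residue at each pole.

Branch term (-3/2)*sqrt(1 - γ/(-2/7)): its argument vanishes at γ = -2/7, a square-root branch point, modulus 2/7.
Branch term (4/5)*log(1 - γ/(4/3)): its argument vanishes at γ = 4/3, a logarithmic branch point, modulus 4/3.
The radius of convergence is the smallest modulus among the singular points: 2/7.
List the singular points by increasing real part (a conjugate pair: the negative imaginary part first).

Radius of convergence at 0: 2/7.
At -2/7: an algebraic (square-root) branch point.
At 4/3: a logarithmic branch point.


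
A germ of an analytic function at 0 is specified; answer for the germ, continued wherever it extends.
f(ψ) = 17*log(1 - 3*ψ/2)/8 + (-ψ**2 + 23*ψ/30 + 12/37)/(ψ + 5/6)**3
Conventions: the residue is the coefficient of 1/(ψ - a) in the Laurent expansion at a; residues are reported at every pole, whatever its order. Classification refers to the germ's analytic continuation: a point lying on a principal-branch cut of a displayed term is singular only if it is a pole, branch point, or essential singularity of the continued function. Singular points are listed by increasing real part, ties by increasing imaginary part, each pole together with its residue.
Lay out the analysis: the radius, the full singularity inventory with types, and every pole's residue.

Denominator factor (ψ + 5/6)^3: pole of order 3 at -5/6, modulus 5/6.
Branch term (17/8)*log(1 - ψ/(2/3)): its argument vanishes at ψ = 2/3, a logarithmic branch point, modulus 2/3.
The radius of convergence is the smallest modulus among the singular points: 2/3.
The branch term is analytic at -5/6 and contributes nothing to the residue; only the rational part matters.
At the order-3 pole -5/6 set g(ψ) = (ψ - (-5/6))^3*(rational part) = -ψ**2 + 23*ψ/30 + 12/37.
Order-3 pole: residue = g''(a)/2; g''(-5/6) = -2, so the residue is -1.
List the singular points by increasing real part (a conjugate pair: the negative imaginary part first).

Radius of convergence at 0: 2/3.
At -5/6: a pole of order 3; residue -1.
At 2/3: a logarithmic branch point.


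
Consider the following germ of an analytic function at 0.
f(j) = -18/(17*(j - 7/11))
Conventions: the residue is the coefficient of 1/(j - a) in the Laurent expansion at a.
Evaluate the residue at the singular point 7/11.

The residue is -18/17.

At the order-1 pole 7/11 set g(j) = (j - (7/11))*f(j) = -18/17.
Simple pole: residue = g(a) at a = 7/11, which is -18/17.


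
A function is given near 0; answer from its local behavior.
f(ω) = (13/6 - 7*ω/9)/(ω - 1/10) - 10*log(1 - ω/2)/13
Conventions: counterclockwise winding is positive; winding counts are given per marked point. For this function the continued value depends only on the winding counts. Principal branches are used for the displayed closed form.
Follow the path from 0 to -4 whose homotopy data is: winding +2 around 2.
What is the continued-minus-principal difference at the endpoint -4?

The rational part is single-valued and drops out of the difference; each branch term changes only by its own monodromy.
(-10/13)*log(1 - ω/(2)): each positive loop around 2 adds 2*pi*i to the log, so winding +2 contributes (-10/13)*(2)*2*pi*i = -(40/13)*pi*i.
Summing the contributions at ω = -4 gives -(40/13)*pi*i.

Continued minus principal equals -(40/13)*pi*i.


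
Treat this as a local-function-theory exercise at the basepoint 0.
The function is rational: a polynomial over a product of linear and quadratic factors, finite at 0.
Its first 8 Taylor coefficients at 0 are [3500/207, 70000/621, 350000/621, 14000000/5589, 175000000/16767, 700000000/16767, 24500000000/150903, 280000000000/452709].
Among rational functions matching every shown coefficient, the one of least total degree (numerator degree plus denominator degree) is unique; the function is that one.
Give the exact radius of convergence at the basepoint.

The radius of convergence is 3/10.

No rational of total degree below 2 reproduces all 8 coefficients; solving the [0/2] Pade equations on them gives f(d) = 35/(23*(d - 3/10)**2), whose expansion matches every shown term.
Denominator factor (d - 3/10)^2: pole of order 2 at 3/10, modulus 3/10.
The radius of convergence is the smallest modulus among the singular points: 3/10.


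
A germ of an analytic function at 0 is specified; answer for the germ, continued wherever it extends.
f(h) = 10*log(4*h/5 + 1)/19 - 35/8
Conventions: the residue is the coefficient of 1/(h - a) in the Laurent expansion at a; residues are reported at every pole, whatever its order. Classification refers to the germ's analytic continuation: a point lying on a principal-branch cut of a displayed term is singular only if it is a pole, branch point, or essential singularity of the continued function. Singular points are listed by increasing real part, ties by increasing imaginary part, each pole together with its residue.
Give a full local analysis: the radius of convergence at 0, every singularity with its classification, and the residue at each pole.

Radius of convergence at 0: 5/4.
At -5/4: a logarithmic branch point.

Branch term (10/19)*log(1 - h/(-5/4)): its argument vanishes at h = -5/4, a logarithmic branch point, modulus 5/4.
The radius of convergence is the smallest modulus among the singular points: 5/4.


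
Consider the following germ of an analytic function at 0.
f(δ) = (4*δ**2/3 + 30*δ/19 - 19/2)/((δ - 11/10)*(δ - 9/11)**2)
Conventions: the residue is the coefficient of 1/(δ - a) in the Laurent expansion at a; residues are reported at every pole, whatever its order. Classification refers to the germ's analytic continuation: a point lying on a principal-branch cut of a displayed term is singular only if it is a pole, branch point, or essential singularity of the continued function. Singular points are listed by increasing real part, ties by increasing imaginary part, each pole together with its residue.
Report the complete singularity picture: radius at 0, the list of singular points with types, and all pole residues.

Denominator factor (δ - 11/10): pole of order 1 at 11/10, modulus 11/10.
Denominator factor (δ - 9/11)^2: pole of order 2 at 9/11, modulus 9/11.
The radius of convergence is the smallest modulus among the singular points: 9/11.
At the order-2 pole 9/11 set g(δ) = (δ - (9/11))^2*f(δ) = (4*δ**2/3 + 30*δ/19 - 19/2)/(δ - 11/10).
Order-2 pole: residue = g'(a); g'(9/11) = 1438190/18259, so the residue is 1438190/18259.
At the order-1 pole 11/10 set g(δ) = (δ - (11/10))*f(δ) = (4*δ**2/3 + 30*δ/19 - 19/2)/(δ - 9/11)**2.
Simple pole: residue = g(a) at a = 11/10, which is -4241534/54777.
List the singular points by increasing real part (a conjugate pair: the negative imaginary part first).

Radius of convergence at 0: 9/11.
At 9/11: a pole of order 2; residue 1438190/18259.
At 11/10: a pole of order 1; residue -4241534/54777.


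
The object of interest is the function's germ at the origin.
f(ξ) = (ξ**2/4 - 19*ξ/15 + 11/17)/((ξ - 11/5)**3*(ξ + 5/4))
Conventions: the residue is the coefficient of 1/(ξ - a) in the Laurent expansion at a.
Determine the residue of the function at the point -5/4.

The residue is -1069375/16753959.

At the order-1 pole -5/4 set g(ξ) = (ξ - (-5/4))*f(ξ) = (ξ**2/4 - 19*ξ/15 + 11/17)/(ξ - 11/5)**3.
Simple pole: residue = g(a) at a = -5/4, which is -1069375/16753959.


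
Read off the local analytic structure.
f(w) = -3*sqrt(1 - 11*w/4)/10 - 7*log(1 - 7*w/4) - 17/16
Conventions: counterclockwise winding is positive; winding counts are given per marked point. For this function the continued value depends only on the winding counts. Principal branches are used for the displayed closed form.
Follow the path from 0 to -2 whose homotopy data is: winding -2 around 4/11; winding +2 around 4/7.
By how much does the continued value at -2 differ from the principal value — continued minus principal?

The rational part is single-valued and drops out of the difference; each branch term changes only by its own monodromy.
(-7)*log(1 - w/(4/7)): each positive loop around 4/7 adds 2*pi*i to the log, so winding +2 contributes (-7)*(2)*2*pi*i = -(28)*pi*i.
(-3/10)*sqrt(1 - w/(4/11)): winding -2 is even, the square root returns to the same sheet, contribution 0.
Summing the contributions at w = -2 gives -(28)*pi*i.

Continued minus principal equals -(28)*pi*i.


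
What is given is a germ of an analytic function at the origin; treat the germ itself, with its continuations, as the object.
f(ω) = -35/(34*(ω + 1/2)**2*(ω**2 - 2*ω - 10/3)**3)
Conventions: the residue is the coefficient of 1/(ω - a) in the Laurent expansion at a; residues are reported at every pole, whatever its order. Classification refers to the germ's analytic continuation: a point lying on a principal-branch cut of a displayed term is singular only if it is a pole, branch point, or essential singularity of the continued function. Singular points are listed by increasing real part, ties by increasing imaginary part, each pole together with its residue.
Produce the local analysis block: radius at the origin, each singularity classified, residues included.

Denominator factor (ω + 1/2)^2: pole of order 2 at -1/2, modulus 1/2.
Denominator factor (ω**2 - 2*ω - 10/3)^3: discriminant 52/3, real irrational roots 1 + (1/3)*sqrt(39) and 1 - (1/3)*sqrt(39); poles of order 3, moduli 1 + (1/3)*sqrt(39) and -1 + (1/3)*sqrt(39).
The radius of convergence is the smallest modulus among the singular points: 1/2.
The factor ω**2 - 2*ω - 10/3 splits as (ω - a)(ω - a') with a = 1 - (1/3)*sqrt(39), a' = 1 + (1/3)*sqrt(39). At the order-3 pole a set g(ω) = (ω - a)^3*f(ω) = [-35/(34*(ω + 1/2)**2)] / (ω - a')^3.
Order-3 pole: residue = g''(a)/2; g''(1 - (1/3)*sqrt(39)) = 653184/1328125 + (923247801/11671562500)*sqrt(39), so the residue is 326592/1328125 + (923247801/23343125000)*sqrt(39).
At the order-2 pole -1/2 set g(ω) = (ω - (-1/2))^2*f(ω) = -35/(34*(ω**2 - 2*ω - 10/3)**3).
Order-2 pole: residue = g'(a); g'(-1/2) = -653184/1328125, so the residue is -653184/1328125.
The factor ω**2 - 2*ω - 10/3 splits as (ω - a)(ω - a') with a = 1 + (1/3)*sqrt(39), a' = 1 - (1/3)*sqrt(39). At the order-3 pole a set g(ω) = (ω - a)^3*f(ω) = [-35/(34*(ω + 1/2)**2)] / (ω - a')^3.
Order-3 pole: residue = g''(a)/2; g''(1 + (1/3)*sqrt(39)) = 653184/1328125 - (923247801/11671562500)*sqrt(39), so the residue is 326592/1328125 - (923247801/23343125000)*sqrt(39).
List the singular points by increasing real part (a conjugate pair: the negative imaginary part first).

Radius of convergence at 0: 1/2.
At 1 - (1/3)*sqrt(39): a pole of order 3; residue 326592/1328125 + (923247801/23343125000)*sqrt(39).
At -1/2: a pole of order 2; residue -653184/1328125.
At 1 + (1/3)*sqrt(39): a pole of order 3; residue 326592/1328125 - (923247801/23343125000)*sqrt(39).


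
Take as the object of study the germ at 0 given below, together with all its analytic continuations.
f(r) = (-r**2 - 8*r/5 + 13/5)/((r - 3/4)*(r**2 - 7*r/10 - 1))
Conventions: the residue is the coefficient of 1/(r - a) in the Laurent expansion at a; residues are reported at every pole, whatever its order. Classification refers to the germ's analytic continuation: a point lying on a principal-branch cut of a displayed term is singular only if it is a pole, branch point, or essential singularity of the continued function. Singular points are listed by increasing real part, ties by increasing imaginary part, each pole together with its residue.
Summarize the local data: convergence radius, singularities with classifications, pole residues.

Denominator factor (r**2 - 7*r/10 - 1): discriminant 449/100, real irrational roots 7/20 + (1/20)*sqrt(449) and 7/20 - (1/20)*sqrt(449); poles of order 1, moduli 7/20 + (1/20)*sqrt(449) and -7/20 + (1/20)*sqrt(449).
Denominator factor (r - 3/4): pole of order 1 at 3/4, modulus 3/4.
The radius of convergence is the smallest modulus among the singular points: -7/20 + (1/20)*sqrt(449).
The factor r**2 - 7*r/10 - 1 splits as (r - a)(r - a') with a = 7/20 - (1/20)*sqrt(449), a' = 7/20 + (1/20)*sqrt(449). At the order-1 pole a set g(r) = (r - a)*f(r) = [(-r**2 - 8*r/5 + 13/5)/(r - 3/4)] / (r - a').
Simple pole: residue = g(a) at a = 7/20 - (1/20)*sqrt(449), which is -5/77 + (1811/34573)*sqrt(449).
At the order-1 pole 3/4 set g(r) = (r - (3/4))*f(r) = (-r**2 - 8*r/5 + 13/5)/(r**2 - 7*r/10 - 1).
Simple pole: residue = g(a) at a = 3/4, which is -67/77.
The factor r**2 - 7*r/10 - 1 splits as (r - a)(r - a') with a = 7/20 + (1/20)*sqrt(449), a' = 7/20 - (1/20)*sqrt(449). At the order-1 pole a set g(r) = (r - a)*f(r) = [(-r**2 - 8*r/5 + 13/5)/(r - 3/4)] / (r - a').
Simple pole: residue = g(a) at a = 7/20 + (1/20)*sqrt(449), which is -5/77 - (1811/34573)*sqrt(449).
List the singular points by increasing real part (a conjugate pair: the negative imaginary part first).

Radius of convergence at 0: -7/20 + (1/20)*sqrt(449).
At 7/20 - (1/20)*sqrt(449): a pole of order 1; residue -5/77 + (1811/34573)*sqrt(449).
At 3/4: a pole of order 1; residue -67/77.
At 7/20 + (1/20)*sqrt(449): a pole of order 1; residue -5/77 - (1811/34573)*sqrt(449).


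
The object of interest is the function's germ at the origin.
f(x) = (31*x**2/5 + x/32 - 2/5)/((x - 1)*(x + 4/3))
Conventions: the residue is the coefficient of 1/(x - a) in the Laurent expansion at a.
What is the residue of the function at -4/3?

The residue is -3809/840.

At the order-1 pole -4/3 set g(x) = (x - (-4/3))*f(x) = (31*x**2/5 + x/32 - 2/5)/(x - 1).
Simple pole: residue = g(a) at a = -4/3, which is -3809/840.


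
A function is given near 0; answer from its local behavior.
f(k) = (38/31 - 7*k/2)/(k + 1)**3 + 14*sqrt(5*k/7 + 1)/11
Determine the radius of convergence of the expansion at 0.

Denominator factor (k + 1)^3: pole of order 3 at -1, modulus 1.
Branch term (14/11)*sqrt(1 - k/(-7/5)): its argument vanishes at k = -7/5, a square-root branch point, modulus 7/5.
The radius of convergence is the smallest modulus among the singular points: 1.

The radius of convergence is 1.


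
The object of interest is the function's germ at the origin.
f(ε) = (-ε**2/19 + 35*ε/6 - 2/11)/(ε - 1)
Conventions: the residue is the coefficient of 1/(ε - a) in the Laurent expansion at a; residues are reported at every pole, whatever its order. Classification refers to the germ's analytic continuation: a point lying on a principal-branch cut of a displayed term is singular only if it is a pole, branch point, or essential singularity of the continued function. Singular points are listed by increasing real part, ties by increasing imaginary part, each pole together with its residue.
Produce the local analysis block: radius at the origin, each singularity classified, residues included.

Radius of convergence at 0: 1.
At 1: a pole of order 1; residue 7021/1254.

Denominator factor (ε - 1): pole of order 1 at 1, modulus 1.
The radius of convergence is the smallest modulus among the singular points: 1.
At the order-1 pole 1 set g(ε) = (ε - (1))*f(ε) = -ε**2/19 + 35*ε/6 - 2/11.
Simple pole: residue = g(a) at a = 1, which is 7021/1254.


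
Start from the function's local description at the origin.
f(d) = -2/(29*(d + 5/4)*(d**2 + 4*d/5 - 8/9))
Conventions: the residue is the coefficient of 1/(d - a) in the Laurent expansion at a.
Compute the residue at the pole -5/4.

The residue is 288/1363.

At the order-1 pole -5/4 set g(d) = (d - (-5/4))*f(d) = -2/(29*(d**2 + 4*d/5 - 8/9)).
Simple pole: residue = g(a) at a = -5/4, which is 288/1363.


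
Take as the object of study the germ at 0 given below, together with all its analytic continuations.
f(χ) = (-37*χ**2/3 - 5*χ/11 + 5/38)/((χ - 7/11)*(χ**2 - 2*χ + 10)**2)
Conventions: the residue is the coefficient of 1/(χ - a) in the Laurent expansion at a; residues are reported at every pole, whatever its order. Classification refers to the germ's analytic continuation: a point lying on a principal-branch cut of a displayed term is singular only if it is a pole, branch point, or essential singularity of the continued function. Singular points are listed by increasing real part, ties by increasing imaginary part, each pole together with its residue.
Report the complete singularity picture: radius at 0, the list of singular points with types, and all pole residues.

Denominator factor (χ**2 - 2*χ + 10)^2: discriminant -36, complex-conjugate roots (1) + (3)*i and (1) - (3)*i; poles of order 2, moduli sqrt(10) and sqrt(10).
Denominator factor (χ - 7/11): pole of order 1 at 7/11, modulus 7/11.
The radius of convergence is the smallest modulus among the singular points: 7/11.
At the order-1 pole 7/11 set g(χ) = (χ - (7/11))*f(χ) = (-37*χ**2/3 - 5*χ/11 + 5/38)/(χ**2 - 2*χ + 10)**2.
Simple pole: residue = g(a) at a = 7/11, which is -8599349/139196850.
The factor χ**2 - 2*χ + 10 splits as (χ - a)(χ - a') with a = (1) - (3)*i, a' = (1) + (3)*i. At the order-2 pole a set g(χ) = (χ - a)^2*f(χ) = [(-37*χ**2/3 - 5*χ/11 + 5/38)/(χ - 7/11)] / (χ - a')^2.
Order-2 pole: residue = g'(a); g'((1) - (3)*i) = (8599349/278393700) - (1478680139/7516629900)*i, so the residue is (8599349/278393700) - (1478680139/7516629900)*i.
The factor χ**2 - 2*χ + 10 splits as (χ - a)(χ - a') with a = (1) + (3)*i, a' = (1) - (3)*i. At the order-2 pole a set g(χ) = (χ - a)^2*f(χ) = [(-37*χ**2/3 - 5*χ/11 + 5/38)/(χ - 7/11)] / (χ - a')^2.
Order-2 pole: residue = g'(a); g'((1) + (3)*i) = (8599349/278393700) + (1478680139/7516629900)*i, so the residue is (8599349/278393700) + (1478680139/7516629900)*i.
List the singular points by increasing real part (a conjugate pair: the negative imaginary part first).

Radius of convergence at 0: 7/11.
At 7/11: a pole of order 1; residue -8599349/139196850.
At (1) - (3)*i: a pole of order 2; residue (8599349/278393700) - (1478680139/7516629900)*i.
At (1) + (3)*i: a pole of order 2; residue (8599349/278393700) + (1478680139/7516629900)*i.


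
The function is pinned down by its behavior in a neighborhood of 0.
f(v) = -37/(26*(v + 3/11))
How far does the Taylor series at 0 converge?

The radius of convergence is 3/11.

Denominator factor (v + 3/11): pole of order 1 at -3/11, modulus 3/11.
The radius of convergence is the smallest modulus among the singular points: 3/11.


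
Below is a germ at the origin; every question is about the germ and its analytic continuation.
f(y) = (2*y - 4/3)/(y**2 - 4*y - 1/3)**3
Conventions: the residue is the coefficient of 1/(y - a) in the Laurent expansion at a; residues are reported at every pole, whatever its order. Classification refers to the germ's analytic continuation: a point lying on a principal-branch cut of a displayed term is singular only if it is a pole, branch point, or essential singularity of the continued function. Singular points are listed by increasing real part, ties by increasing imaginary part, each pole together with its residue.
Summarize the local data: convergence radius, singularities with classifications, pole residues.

Denominator factor (y**2 - 4*y - 1/3)^3: discriminant 52/3, real irrational roots 2 + (1/3)*sqrt(39) and 2 - (1/3)*sqrt(39); poles of order 3, moduli 2 + (1/3)*sqrt(39) and -2 + (1/3)*sqrt(39).
The radius of convergence is the smallest modulus among the singular points: -2 + (1/3)*sqrt(39).
The factor y**2 - 4*y - 1/3 splits as (y - a)(y - a') with a = 2 - (1/3)*sqrt(39), a' = 2 + (1/3)*sqrt(39). At the order-3 pole a set g(y) = (y - a)^3*f(y) = [2*y - 4/3] / (y - a')^3.
Order-3 pole: residue = g''(a)/2; g''(2 - (1/3)*sqrt(39)) = -(9/2197)*sqrt(39), so the residue is -(9/4394)*sqrt(39).
The factor y**2 - 4*y - 1/3 splits as (y - a)(y - a') with a = 2 + (1/3)*sqrt(39), a' = 2 - (1/3)*sqrt(39). At the order-3 pole a set g(y) = (y - a)^3*f(y) = [2*y - 4/3] / (y - a')^3.
Order-3 pole: residue = g''(a)/2; g''(2 + (1/3)*sqrt(39)) = (9/2197)*sqrt(39), so the residue is (9/4394)*sqrt(39).
List the singular points by increasing real part (a conjugate pair: the negative imaginary part first).

Radius of convergence at 0: -2 + (1/3)*sqrt(39).
At 2 - (1/3)*sqrt(39): a pole of order 3; residue -(9/4394)*sqrt(39).
At 2 + (1/3)*sqrt(39): a pole of order 3; residue (9/4394)*sqrt(39).


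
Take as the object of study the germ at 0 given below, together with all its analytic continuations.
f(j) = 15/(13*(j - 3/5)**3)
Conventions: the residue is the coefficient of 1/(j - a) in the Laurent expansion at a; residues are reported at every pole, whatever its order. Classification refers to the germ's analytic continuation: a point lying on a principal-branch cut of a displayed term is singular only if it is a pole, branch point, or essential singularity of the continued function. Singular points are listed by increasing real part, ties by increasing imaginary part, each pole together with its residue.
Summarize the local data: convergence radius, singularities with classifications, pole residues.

Radius of convergence at 0: 3/5.
At 3/5: a pole of order 3; residue 0.

Denominator factor (j - 3/5)^3: pole of order 3 at 3/5, modulus 3/5.
The radius of convergence is the smallest modulus among the singular points: 3/5.
At the order-3 pole 3/5 set g(j) = (j - (3/5))^3*f(j) = 15/13.
Order-3 pole: residue = g''(a)/2; g''(3/5) = 0, so the residue is 0.


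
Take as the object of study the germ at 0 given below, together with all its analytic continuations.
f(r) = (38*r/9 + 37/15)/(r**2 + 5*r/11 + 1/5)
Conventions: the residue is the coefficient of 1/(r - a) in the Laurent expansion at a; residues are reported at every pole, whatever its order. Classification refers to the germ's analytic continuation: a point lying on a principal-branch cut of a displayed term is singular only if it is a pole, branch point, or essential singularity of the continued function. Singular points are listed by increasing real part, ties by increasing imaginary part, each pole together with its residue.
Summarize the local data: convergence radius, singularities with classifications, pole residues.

Denominator factor (r**2 + 5*r/11 + 1/5): discriminant -359/605, complex-conjugate roots (-5/22) + ((1/110)*sqrt(1795))*i and (-5/22) - ((1/110)*sqrt(1795))*i; poles of order 1, moduli (1/5)*sqrt(5) and (1/5)*sqrt(5).
The radius of convergence is the smallest modulus among the singular points: (1/5)*sqrt(5).
The factor r**2 + 5*r/11 + 1/5 splits as (r - a)(r - a') with a = (-5/22) - ((1/110)*sqrt(1795))*i, a' = (-5/22) + ((1/110)*sqrt(1795))*i. At the order-1 pole a set g(r) = (r - a)*f(r) = [38*r/9 + 37/15] / (r - a').
Simple pole: residue = g(a) at a = (-5/22) - ((1/110)*sqrt(1795))*i, which is (19/9) + ((746/16155)*sqrt(1795))*i.
The factor r**2 + 5*r/11 + 1/5 splits as (r - a)(r - a') with a = (-5/22) + ((1/110)*sqrt(1795))*i, a' = (-5/22) - ((1/110)*sqrt(1795))*i. At the order-1 pole a set g(r) = (r - a)*f(r) = [38*r/9 + 37/15] / (r - a').
Simple pole: residue = g(a) at a = (-5/22) + ((1/110)*sqrt(1795))*i, which is (19/9) - ((746/16155)*sqrt(1795))*i.
List the singular points by increasing real part (a conjugate pair: the negative imaginary part first).

Radius of convergence at 0: (1/5)*sqrt(5).
At (-5/22) - ((1/110)*sqrt(1795))*i: a pole of order 1; residue (19/9) + ((746/16155)*sqrt(1795))*i.
At (-5/22) + ((1/110)*sqrt(1795))*i: a pole of order 1; residue (19/9) - ((746/16155)*sqrt(1795))*i.


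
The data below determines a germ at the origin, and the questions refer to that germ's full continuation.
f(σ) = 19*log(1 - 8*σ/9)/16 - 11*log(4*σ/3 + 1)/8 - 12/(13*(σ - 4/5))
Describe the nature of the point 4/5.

The denominator factor σ - 4/5 vanishes at 4/5 and appears to the power 1; the numerator there equals -12/13, nonzero, and no other factor vanishes.
The branch terms are analytic at this point.
Hence a pole whose order is the multiplicity, 1.

The point is a pole of order 1.


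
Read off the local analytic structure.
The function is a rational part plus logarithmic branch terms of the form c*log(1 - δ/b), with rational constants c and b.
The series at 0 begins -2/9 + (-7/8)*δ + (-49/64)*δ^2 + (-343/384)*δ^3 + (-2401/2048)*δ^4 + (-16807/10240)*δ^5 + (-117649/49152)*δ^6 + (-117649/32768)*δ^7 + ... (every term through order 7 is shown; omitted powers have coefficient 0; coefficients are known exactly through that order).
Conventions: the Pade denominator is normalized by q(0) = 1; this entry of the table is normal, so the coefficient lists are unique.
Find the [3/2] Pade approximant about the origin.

Taylor coefficients needed (read off): a_0 = -2/9, a_1 = -7/8, a_2 = -49/64, a_3 = -343/384, a_4 = -2401/2048, a_5 = -16807/10240.
Write the denominator as Q(δ) = 1 + q1*δ + q2*δ^2. Requiring Q*f - P = O(δ^6) with deg P <= 3 kills the coefficients of δ^4..δ^5 in Q*f:
  δ^4: a_4 + q1*a_3 + q2*a_2 = 0, i.e. -2401/2048 + (-343/384)*q1 + (-49/64)*q2 = 0.
  δ^5: a_5 + q1*a_4 + q2*a_3 = 0, i.e. -16807/10240 + (-2401/2048)*q1 + (-343/384)*q2 = 0.
Solving this linear system: q1 = -21/10, q2 = 147/160.
The numerator is Q*f truncated at degree 3: P0 = a_0 = -2/9; P1 = a_1 + q1*a_0 = -49/120; P2 = a_2 + q1*a_1 + q2*a_0 = 833/960; P3 = a_3 + q1*a_2 + q2*a_1 = -343/3840.

The Pade approximant has numerator coefficients [-2/9, -49/120, 833/960, -343/3840]; denominator coefficients [1, -21/10, 147/160].


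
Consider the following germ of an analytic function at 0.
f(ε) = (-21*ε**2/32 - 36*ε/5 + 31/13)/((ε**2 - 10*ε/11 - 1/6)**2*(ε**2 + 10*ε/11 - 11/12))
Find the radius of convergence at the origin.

Denominator factor (ε**2 - 10*ε/11 - 1/6)^2: discriminant 542/363, real irrational roots 5/11 + (1/66)*sqrt(1626) and 5/11 - (1/66)*sqrt(1626); poles of order 2, moduli 5/11 + (1/66)*sqrt(1626) and -5/11 + (1/66)*sqrt(1626).
Denominator factor (ε**2 + 10*ε/11 - 11/12): discriminant 1631/363, real irrational roots -5/11 + (1/66)*sqrt(4893) and -5/11 - (1/66)*sqrt(4893); poles of order 1, moduli -5/11 + (1/66)*sqrt(4893) and 5/11 + (1/66)*sqrt(4893).
The radius of convergence is the smallest modulus among the singular points: -5/11 + (1/66)*sqrt(1626).

The radius of convergence is -5/11 + (1/66)*sqrt(1626).


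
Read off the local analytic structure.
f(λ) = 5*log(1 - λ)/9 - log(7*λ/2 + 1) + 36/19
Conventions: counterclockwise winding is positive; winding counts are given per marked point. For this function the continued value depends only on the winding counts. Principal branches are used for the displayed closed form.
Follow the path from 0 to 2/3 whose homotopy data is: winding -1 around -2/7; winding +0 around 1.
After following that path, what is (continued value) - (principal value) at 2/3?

Continued minus principal equals (2)*pi*i.

The rational part is single-valued and drops out of the difference; each branch term changes only by its own monodromy.
(5/9)*log(1 - λ/(1)): winding 0 around 1, so this term returns to its principal value, contribution 0.
(-1)*log(1 - λ/(-2/7)): each positive loop around -2/7 adds 2*pi*i to the log, so winding -1 contributes (-1)*(-1)*2*pi*i = (2)*pi*i.
Summing the contributions at λ = 2/3 gives (2)*pi*i.


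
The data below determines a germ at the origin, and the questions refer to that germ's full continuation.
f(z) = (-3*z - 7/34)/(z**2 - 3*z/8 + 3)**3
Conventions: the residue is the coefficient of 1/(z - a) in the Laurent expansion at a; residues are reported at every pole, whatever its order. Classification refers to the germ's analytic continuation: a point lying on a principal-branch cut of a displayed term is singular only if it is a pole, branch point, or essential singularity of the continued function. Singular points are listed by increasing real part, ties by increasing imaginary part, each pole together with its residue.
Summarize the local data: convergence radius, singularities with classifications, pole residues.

Radius of convergence at 0: sqrt(3).
At (3/16) - ((1/16)*sqrt(759))*i: a pole of order 3; residue -((77824/225247671)*sqrt(759))*i.
At (3/16) + ((1/16)*sqrt(759))*i: a pole of order 3; residue ((77824/225247671)*sqrt(759))*i.

Denominator factor (z**2 - 3*z/8 + 3)^3: discriminant -759/64, complex-conjugate roots (3/16) + ((1/16)*sqrt(759))*i and (3/16) - ((1/16)*sqrt(759))*i; poles of order 3, moduli sqrt(3) and sqrt(3).
The radius of convergence is the smallest modulus among the singular points: sqrt(3).
The factor z**2 - 3*z/8 + 3 splits as (z - a)(z - a') with a = (3/16) - ((1/16)*sqrt(759))*i, a' = (3/16) + ((1/16)*sqrt(759))*i. At the order-3 pole a set g(z) = (z - a)^3*f(z) = [-3*z - 7/34] / (z - a')^3.
Order-3 pole: residue = g''(a)/2; g''((3/16) - ((1/16)*sqrt(759))*i) = -((155648/225247671)*sqrt(759))*i, so the residue is -((77824/225247671)*sqrt(759))*i.
The factor z**2 - 3*z/8 + 3 splits as (z - a)(z - a') with a = (3/16) + ((1/16)*sqrt(759))*i, a' = (3/16) - ((1/16)*sqrt(759))*i. At the order-3 pole a set g(z) = (z - a)^3*f(z) = [-3*z - 7/34] / (z - a')^3.
Order-3 pole: residue = g''(a)/2; g''((3/16) + ((1/16)*sqrt(759))*i) = ((155648/225247671)*sqrt(759))*i, so the residue is ((77824/225247671)*sqrt(759))*i.
List the singular points by increasing real part (a conjugate pair: the negative imaginary part first).


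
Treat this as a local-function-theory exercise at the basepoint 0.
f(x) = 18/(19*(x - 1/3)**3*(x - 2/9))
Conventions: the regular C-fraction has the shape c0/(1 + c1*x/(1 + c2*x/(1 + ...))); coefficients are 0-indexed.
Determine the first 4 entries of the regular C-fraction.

Taylor coefficients (expand at 0): a_0 = 2187/19, a_1 = 59049/38, a_2 = 1003833/76, a_3 = 13758417/152.
c0 = a_0 = 2187/19. Peel one level at a time: if S = 1 + c*x/S' with S'(0) = 1, then c is the x-coefficient of S and S' = c*x/(S - 1).
S_1 = c0/f = 1 + (-27/2)*x + (135/2)*x^2 + ...; c1 = -27/2.
S_2 = c1*x/(S_1 - 1) = 1 + (5)*x + (14)*x^2 + ...; c2 = 5.
S_3 = c2*x/(S_2 - 1) = 1 + (-14/5)*x + ...; c3 = -14/5.

The regular C-fraction coefficients are [2187/19, -27/2, 5, -14/5].


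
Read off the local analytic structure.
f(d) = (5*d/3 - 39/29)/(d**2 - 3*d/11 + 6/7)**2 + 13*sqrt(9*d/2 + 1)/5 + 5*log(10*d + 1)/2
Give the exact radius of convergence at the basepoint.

The radius of convergence is 1/10.

Denominator factor (d**2 - 3*d/11 + 6/7)^2: discriminant -2841/847, complex-conjugate roots (3/22) + ((1/154)*sqrt(19887))*i and (3/22) - ((1/154)*sqrt(19887))*i; poles of order 2, moduli (1/7)*sqrt(42) and (1/7)*sqrt(42).
Branch term (13/5)*sqrt(1 - d/(-2/9)): its argument vanishes at d = -2/9, a square-root branch point, modulus 2/9.
Branch term (5/2)*log(1 - d/(-1/10)): its argument vanishes at d = -1/10, a logarithmic branch point, modulus 1/10.
The radius of convergence is the smallest modulus among the singular points: 1/10.


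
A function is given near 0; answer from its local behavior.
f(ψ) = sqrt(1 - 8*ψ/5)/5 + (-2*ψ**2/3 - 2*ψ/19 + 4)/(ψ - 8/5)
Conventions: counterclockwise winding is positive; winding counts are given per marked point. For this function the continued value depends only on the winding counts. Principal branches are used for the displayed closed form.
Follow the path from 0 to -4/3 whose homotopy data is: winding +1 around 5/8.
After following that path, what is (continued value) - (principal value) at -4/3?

Continued minus principal equals -(2/75)*sqrt(705).

The rational part is single-valued and drops out of the difference; each branch term changes only by its own monodromy.
(1/5)*sqrt(1 - ψ/(5/8)): winding +1 is odd, the square root flips sign, contributing -2*(1/5)*sqrt(1 - (-4/3)/(5/8)) = -2*(1/5)*sqrt(47/15) = -(2/75)*sqrt(705).
Summing the contributions at ψ = -4/3 gives -(2/75)*sqrt(705).
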